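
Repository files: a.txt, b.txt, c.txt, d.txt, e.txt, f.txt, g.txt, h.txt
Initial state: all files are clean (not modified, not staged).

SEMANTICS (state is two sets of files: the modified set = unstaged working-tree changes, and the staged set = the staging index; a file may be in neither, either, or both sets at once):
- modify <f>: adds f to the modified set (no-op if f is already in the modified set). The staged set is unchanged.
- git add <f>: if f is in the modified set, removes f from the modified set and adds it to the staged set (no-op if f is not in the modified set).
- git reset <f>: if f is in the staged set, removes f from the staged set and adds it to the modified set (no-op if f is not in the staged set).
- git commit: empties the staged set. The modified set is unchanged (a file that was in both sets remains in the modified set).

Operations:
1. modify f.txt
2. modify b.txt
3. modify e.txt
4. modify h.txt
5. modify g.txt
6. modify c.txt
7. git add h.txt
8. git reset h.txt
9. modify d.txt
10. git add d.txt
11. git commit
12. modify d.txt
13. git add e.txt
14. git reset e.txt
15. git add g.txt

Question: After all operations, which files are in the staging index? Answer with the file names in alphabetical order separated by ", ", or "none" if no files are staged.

Answer: g.txt

Derivation:
After op 1 (modify f.txt): modified={f.txt} staged={none}
After op 2 (modify b.txt): modified={b.txt, f.txt} staged={none}
After op 3 (modify e.txt): modified={b.txt, e.txt, f.txt} staged={none}
After op 4 (modify h.txt): modified={b.txt, e.txt, f.txt, h.txt} staged={none}
After op 5 (modify g.txt): modified={b.txt, e.txt, f.txt, g.txt, h.txt} staged={none}
After op 6 (modify c.txt): modified={b.txt, c.txt, e.txt, f.txt, g.txt, h.txt} staged={none}
After op 7 (git add h.txt): modified={b.txt, c.txt, e.txt, f.txt, g.txt} staged={h.txt}
After op 8 (git reset h.txt): modified={b.txt, c.txt, e.txt, f.txt, g.txt, h.txt} staged={none}
After op 9 (modify d.txt): modified={b.txt, c.txt, d.txt, e.txt, f.txt, g.txt, h.txt} staged={none}
After op 10 (git add d.txt): modified={b.txt, c.txt, e.txt, f.txt, g.txt, h.txt} staged={d.txt}
After op 11 (git commit): modified={b.txt, c.txt, e.txt, f.txt, g.txt, h.txt} staged={none}
After op 12 (modify d.txt): modified={b.txt, c.txt, d.txt, e.txt, f.txt, g.txt, h.txt} staged={none}
After op 13 (git add e.txt): modified={b.txt, c.txt, d.txt, f.txt, g.txt, h.txt} staged={e.txt}
After op 14 (git reset e.txt): modified={b.txt, c.txt, d.txt, e.txt, f.txt, g.txt, h.txt} staged={none}
After op 15 (git add g.txt): modified={b.txt, c.txt, d.txt, e.txt, f.txt, h.txt} staged={g.txt}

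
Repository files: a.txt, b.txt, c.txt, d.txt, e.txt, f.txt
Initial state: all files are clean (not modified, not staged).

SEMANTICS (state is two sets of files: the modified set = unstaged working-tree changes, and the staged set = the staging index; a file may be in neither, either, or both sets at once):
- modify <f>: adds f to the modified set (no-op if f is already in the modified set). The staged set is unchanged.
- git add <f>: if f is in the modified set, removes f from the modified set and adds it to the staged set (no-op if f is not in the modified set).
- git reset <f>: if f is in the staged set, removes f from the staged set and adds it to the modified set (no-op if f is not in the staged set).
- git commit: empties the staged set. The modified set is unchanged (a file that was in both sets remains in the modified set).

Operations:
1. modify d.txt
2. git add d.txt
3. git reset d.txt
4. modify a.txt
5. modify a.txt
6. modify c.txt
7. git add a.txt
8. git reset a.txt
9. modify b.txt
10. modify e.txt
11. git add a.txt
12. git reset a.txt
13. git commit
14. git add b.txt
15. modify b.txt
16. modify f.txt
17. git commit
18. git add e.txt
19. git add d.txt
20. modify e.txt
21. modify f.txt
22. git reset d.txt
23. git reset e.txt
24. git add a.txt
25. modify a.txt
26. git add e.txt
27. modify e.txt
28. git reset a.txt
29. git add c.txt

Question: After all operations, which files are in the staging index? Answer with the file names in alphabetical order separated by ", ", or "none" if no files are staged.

Answer: c.txt, e.txt

Derivation:
After op 1 (modify d.txt): modified={d.txt} staged={none}
After op 2 (git add d.txt): modified={none} staged={d.txt}
After op 3 (git reset d.txt): modified={d.txt} staged={none}
After op 4 (modify a.txt): modified={a.txt, d.txt} staged={none}
After op 5 (modify a.txt): modified={a.txt, d.txt} staged={none}
After op 6 (modify c.txt): modified={a.txt, c.txt, d.txt} staged={none}
After op 7 (git add a.txt): modified={c.txt, d.txt} staged={a.txt}
After op 8 (git reset a.txt): modified={a.txt, c.txt, d.txt} staged={none}
After op 9 (modify b.txt): modified={a.txt, b.txt, c.txt, d.txt} staged={none}
After op 10 (modify e.txt): modified={a.txt, b.txt, c.txt, d.txt, e.txt} staged={none}
After op 11 (git add a.txt): modified={b.txt, c.txt, d.txt, e.txt} staged={a.txt}
After op 12 (git reset a.txt): modified={a.txt, b.txt, c.txt, d.txt, e.txt} staged={none}
After op 13 (git commit): modified={a.txt, b.txt, c.txt, d.txt, e.txt} staged={none}
After op 14 (git add b.txt): modified={a.txt, c.txt, d.txt, e.txt} staged={b.txt}
After op 15 (modify b.txt): modified={a.txt, b.txt, c.txt, d.txt, e.txt} staged={b.txt}
After op 16 (modify f.txt): modified={a.txt, b.txt, c.txt, d.txt, e.txt, f.txt} staged={b.txt}
After op 17 (git commit): modified={a.txt, b.txt, c.txt, d.txt, e.txt, f.txt} staged={none}
After op 18 (git add e.txt): modified={a.txt, b.txt, c.txt, d.txt, f.txt} staged={e.txt}
After op 19 (git add d.txt): modified={a.txt, b.txt, c.txt, f.txt} staged={d.txt, e.txt}
After op 20 (modify e.txt): modified={a.txt, b.txt, c.txt, e.txt, f.txt} staged={d.txt, e.txt}
After op 21 (modify f.txt): modified={a.txt, b.txt, c.txt, e.txt, f.txt} staged={d.txt, e.txt}
After op 22 (git reset d.txt): modified={a.txt, b.txt, c.txt, d.txt, e.txt, f.txt} staged={e.txt}
After op 23 (git reset e.txt): modified={a.txt, b.txt, c.txt, d.txt, e.txt, f.txt} staged={none}
After op 24 (git add a.txt): modified={b.txt, c.txt, d.txt, e.txt, f.txt} staged={a.txt}
After op 25 (modify a.txt): modified={a.txt, b.txt, c.txt, d.txt, e.txt, f.txt} staged={a.txt}
After op 26 (git add e.txt): modified={a.txt, b.txt, c.txt, d.txt, f.txt} staged={a.txt, e.txt}
After op 27 (modify e.txt): modified={a.txt, b.txt, c.txt, d.txt, e.txt, f.txt} staged={a.txt, e.txt}
After op 28 (git reset a.txt): modified={a.txt, b.txt, c.txt, d.txt, e.txt, f.txt} staged={e.txt}
After op 29 (git add c.txt): modified={a.txt, b.txt, d.txt, e.txt, f.txt} staged={c.txt, e.txt}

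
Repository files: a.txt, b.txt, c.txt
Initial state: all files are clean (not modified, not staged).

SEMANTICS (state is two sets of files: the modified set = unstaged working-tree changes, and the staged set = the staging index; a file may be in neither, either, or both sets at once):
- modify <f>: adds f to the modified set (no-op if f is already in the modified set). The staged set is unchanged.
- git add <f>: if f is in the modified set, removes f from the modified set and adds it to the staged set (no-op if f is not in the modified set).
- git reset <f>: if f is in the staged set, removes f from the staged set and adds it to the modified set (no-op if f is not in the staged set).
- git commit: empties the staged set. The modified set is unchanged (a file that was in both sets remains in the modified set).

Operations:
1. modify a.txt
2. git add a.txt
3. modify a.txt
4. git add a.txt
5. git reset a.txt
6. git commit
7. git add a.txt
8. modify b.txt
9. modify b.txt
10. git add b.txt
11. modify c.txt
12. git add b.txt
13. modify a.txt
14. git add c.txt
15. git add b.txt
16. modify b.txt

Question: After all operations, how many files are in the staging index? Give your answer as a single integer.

After op 1 (modify a.txt): modified={a.txt} staged={none}
After op 2 (git add a.txt): modified={none} staged={a.txt}
After op 3 (modify a.txt): modified={a.txt} staged={a.txt}
After op 4 (git add a.txt): modified={none} staged={a.txt}
After op 5 (git reset a.txt): modified={a.txt} staged={none}
After op 6 (git commit): modified={a.txt} staged={none}
After op 7 (git add a.txt): modified={none} staged={a.txt}
After op 8 (modify b.txt): modified={b.txt} staged={a.txt}
After op 9 (modify b.txt): modified={b.txt} staged={a.txt}
After op 10 (git add b.txt): modified={none} staged={a.txt, b.txt}
After op 11 (modify c.txt): modified={c.txt} staged={a.txt, b.txt}
After op 12 (git add b.txt): modified={c.txt} staged={a.txt, b.txt}
After op 13 (modify a.txt): modified={a.txt, c.txt} staged={a.txt, b.txt}
After op 14 (git add c.txt): modified={a.txt} staged={a.txt, b.txt, c.txt}
After op 15 (git add b.txt): modified={a.txt} staged={a.txt, b.txt, c.txt}
After op 16 (modify b.txt): modified={a.txt, b.txt} staged={a.txt, b.txt, c.txt}
Final staged set: {a.txt, b.txt, c.txt} -> count=3

Answer: 3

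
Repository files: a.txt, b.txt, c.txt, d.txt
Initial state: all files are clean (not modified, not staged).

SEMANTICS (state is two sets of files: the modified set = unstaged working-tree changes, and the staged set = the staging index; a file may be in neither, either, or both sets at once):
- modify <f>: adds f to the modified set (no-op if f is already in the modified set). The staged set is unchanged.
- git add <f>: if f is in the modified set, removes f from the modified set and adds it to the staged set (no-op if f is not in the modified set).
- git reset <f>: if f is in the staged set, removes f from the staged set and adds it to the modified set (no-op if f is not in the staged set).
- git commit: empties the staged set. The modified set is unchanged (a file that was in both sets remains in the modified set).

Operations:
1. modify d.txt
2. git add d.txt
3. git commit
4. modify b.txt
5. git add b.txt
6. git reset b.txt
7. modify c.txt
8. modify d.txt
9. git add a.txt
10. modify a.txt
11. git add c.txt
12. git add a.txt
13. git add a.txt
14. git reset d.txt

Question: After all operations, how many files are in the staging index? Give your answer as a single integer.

After op 1 (modify d.txt): modified={d.txt} staged={none}
After op 2 (git add d.txt): modified={none} staged={d.txt}
After op 3 (git commit): modified={none} staged={none}
After op 4 (modify b.txt): modified={b.txt} staged={none}
After op 5 (git add b.txt): modified={none} staged={b.txt}
After op 6 (git reset b.txt): modified={b.txt} staged={none}
After op 7 (modify c.txt): modified={b.txt, c.txt} staged={none}
After op 8 (modify d.txt): modified={b.txt, c.txt, d.txt} staged={none}
After op 9 (git add a.txt): modified={b.txt, c.txt, d.txt} staged={none}
After op 10 (modify a.txt): modified={a.txt, b.txt, c.txt, d.txt} staged={none}
After op 11 (git add c.txt): modified={a.txt, b.txt, d.txt} staged={c.txt}
After op 12 (git add a.txt): modified={b.txt, d.txt} staged={a.txt, c.txt}
After op 13 (git add a.txt): modified={b.txt, d.txt} staged={a.txt, c.txt}
After op 14 (git reset d.txt): modified={b.txt, d.txt} staged={a.txt, c.txt}
Final staged set: {a.txt, c.txt} -> count=2

Answer: 2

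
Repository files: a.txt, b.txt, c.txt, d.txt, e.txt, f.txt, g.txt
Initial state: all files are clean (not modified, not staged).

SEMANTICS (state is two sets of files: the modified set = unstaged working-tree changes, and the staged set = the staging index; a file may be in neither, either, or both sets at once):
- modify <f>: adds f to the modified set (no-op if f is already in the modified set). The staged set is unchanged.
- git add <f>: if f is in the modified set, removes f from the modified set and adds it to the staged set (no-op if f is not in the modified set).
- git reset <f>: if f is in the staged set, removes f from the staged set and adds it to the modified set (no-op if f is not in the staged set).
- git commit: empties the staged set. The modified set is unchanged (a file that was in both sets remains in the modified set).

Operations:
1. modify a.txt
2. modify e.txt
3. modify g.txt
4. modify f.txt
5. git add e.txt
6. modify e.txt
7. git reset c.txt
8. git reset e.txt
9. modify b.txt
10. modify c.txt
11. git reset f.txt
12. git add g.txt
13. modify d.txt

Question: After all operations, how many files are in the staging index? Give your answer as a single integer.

After op 1 (modify a.txt): modified={a.txt} staged={none}
After op 2 (modify e.txt): modified={a.txt, e.txt} staged={none}
After op 3 (modify g.txt): modified={a.txt, e.txt, g.txt} staged={none}
After op 4 (modify f.txt): modified={a.txt, e.txt, f.txt, g.txt} staged={none}
After op 5 (git add e.txt): modified={a.txt, f.txt, g.txt} staged={e.txt}
After op 6 (modify e.txt): modified={a.txt, e.txt, f.txt, g.txt} staged={e.txt}
After op 7 (git reset c.txt): modified={a.txt, e.txt, f.txt, g.txt} staged={e.txt}
After op 8 (git reset e.txt): modified={a.txt, e.txt, f.txt, g.txt} staged={none}
After op 9 (modify b.txt): modified={a.txt, b.txt, e.txt, f.txt, g.txt} staged={none}
After op 10 (modify c.txt): modified={a.txt, b.txt, c.txt, e.txt, f.txt, g.txt} staged={none}
After op 11 (git reset f.txt): modified={a.txt, b.txt, c.txt, e.txt, f.txt, g.txt} staged={none}
After op 12 (git add g.txt): modified={a.txt, b.txt, c.txt, e.txt, f.txt} staged={g.txt}
After op 13 (modify d.txt): modified={a.txt, b.txt, c.txt, d.txt, e.txt, f.txt} staged={g.txt}
Final staged set: {g.txt} -> count=1

Answer: 1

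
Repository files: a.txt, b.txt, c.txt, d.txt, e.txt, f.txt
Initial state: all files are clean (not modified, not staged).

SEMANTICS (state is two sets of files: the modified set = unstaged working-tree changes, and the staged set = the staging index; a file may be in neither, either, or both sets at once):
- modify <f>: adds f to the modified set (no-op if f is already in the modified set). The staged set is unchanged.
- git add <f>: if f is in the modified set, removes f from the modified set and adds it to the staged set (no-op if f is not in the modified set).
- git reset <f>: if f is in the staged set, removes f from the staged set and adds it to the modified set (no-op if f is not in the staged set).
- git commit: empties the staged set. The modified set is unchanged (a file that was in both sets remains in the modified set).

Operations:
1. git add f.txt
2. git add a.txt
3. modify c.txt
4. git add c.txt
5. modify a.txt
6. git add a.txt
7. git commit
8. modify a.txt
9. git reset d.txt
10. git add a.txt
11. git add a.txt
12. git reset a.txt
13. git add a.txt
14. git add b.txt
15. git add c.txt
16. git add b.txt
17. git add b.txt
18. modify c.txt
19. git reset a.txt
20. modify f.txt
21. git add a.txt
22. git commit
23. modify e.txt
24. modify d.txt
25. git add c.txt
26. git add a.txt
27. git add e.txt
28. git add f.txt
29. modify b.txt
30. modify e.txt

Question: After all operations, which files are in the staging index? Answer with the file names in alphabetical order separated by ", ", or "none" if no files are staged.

After op 1 (git add f.txt): modified={none} staged={none}
After op 2 (git add a.txt): modified={none} staged={none}
After op 3 (modify c.txt): modified={c.txt} staged={none}
After op 4 (git add c.txt): modified={none} staged={c.txt}
After op 5 (modify a.txt): modified={a.txt} staged={c.txt}
After op 6 (git add a.txt): modified={none} staged={a.txt, c.txt}
After op 7 (git commit): modified={none} staged={none}
After op 8 (modify a.txt): modified={a.txt} staged={none}
After op 9 (git reset d.txt): modified={a.txt} staged={none}
After op 10 (git add a.txt): modified={none} staged={a.txt}
After op 11 (git add a.txt): modified={none} staged={a.txt}
After op 12 (git reset a.txt): modified={a.txt} staged={none}
After op 13 (git add a.txt): modified={none} staged={a.txt}
After op 14 (git add b.txt): modified={none} staged={a.txt}
After op 15 (git add c.txt): modified={none} staged={a.txt}
After op 16 (git add b.txt): modified={none} staged={a.txt}
After op 17 (git add b.txt): modified={none} staged={a.txt}
After op 18 (modify c.txt): modified={c.txt} staged={a.txt}
After op 19 (git reset a.txt): modified={a.txt, c.txt} staged={none}
After op 20 (modify f.txt): modified={a.txt, c.txt, f.txt} staged={none}
After op 21 (git add a.txt): modified={c.txt, f.txt} staged={a.txt}
After op 22 (git commit): modified={c.txt, f.txt} staged={none}
After op 23 (modify e.txt): modified={c.txt, e.txt, f.txt} staged={none}
After op 24 (modify d.txt): modified={c.txt, d.txt, e.txt, f.txt} staged={none}
After op 25 (git add c.txt): modified={d.txt, e.txt, f.txt} staged={c.txt}
After op 26 (git add a.txt): modified={d.txt, e.txt, f.txt} staged={c.txt}
After op 27 (git add e.txt): modified={d.txt, f.txt} staged={c.txt, e.txt}
After op 28 (git add f.txt): modified={d.txt} staged={c.txt, e.txt, f.txt}
After op 29 (modify b.txt): modified={b.txt, d.txt} staged={c.txt, e.txt, f.txt}
After op 30 (modify e.txt): modified={b.txt, d.txt, e.txt} staged={c.txt, e.txt, f.txt}

Answer: c.txt, e.txt, f.txt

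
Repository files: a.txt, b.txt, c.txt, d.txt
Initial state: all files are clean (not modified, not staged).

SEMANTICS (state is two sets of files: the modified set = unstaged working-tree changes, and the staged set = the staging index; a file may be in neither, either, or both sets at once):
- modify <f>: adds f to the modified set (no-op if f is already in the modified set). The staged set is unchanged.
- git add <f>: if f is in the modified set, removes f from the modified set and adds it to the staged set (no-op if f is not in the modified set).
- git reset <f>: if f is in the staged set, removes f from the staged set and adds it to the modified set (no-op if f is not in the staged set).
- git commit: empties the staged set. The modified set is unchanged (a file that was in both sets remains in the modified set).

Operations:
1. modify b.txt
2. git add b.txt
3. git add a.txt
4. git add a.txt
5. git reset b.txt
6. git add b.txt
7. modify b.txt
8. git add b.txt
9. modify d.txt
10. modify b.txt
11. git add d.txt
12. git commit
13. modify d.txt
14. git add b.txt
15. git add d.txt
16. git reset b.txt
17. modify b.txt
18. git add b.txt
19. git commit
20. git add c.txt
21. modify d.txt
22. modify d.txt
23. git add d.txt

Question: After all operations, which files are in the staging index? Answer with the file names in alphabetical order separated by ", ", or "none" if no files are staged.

Answer: d.txt

Derivation:
After op 1 (modify b.txt): modified={b.txt} staged={none}
After op 2 (git add b.txt): modified={none} staged={b.txt}
After op 3 (git add a.txt): modified={none} staged={b.txt}
After op 4 (git add a.txt): modified={none} staged={b.txt}
After op 5 (git reset b.txt): modified={b.txt} staged={none}
After op 6 (git add b.txt): modified={none} staged={b.txt}
After op 7 (modify b.txt): modified={b.txt} staged={b.txt}
After op 8 (git add b.txt): modified={none} staged={b.txt}
After op 9 (modify d.txt): modified={d.txt} staged={b.txt}
After op 10 (modify b.txt): modified={b.txt, d.txt} staged={b.txt}
After op 11 (git add d.txt): modified={b.txt} staged={b.txt, d.txt}
After op 12 (git commit): modified={b.txt} staged={none}
After op 13 (modify d.txt): modified={b.txt, d.txt} staged={none}
After op 14 (git add b.txt): modified={d.txt} staged={b.txt}
After op 15 (git add d.txt): modified={none} staged={b.txt, d.txt}
After op 16 (git reset b.txt): modified={b.txt} staged={d.txt}
After op 17 (modify b.txt): modified={b.txt} staged={d.txt}
After op 18 (git add b.txt): modified={none} staged={b.txt, d.txt}
After op 19 (git commit): modified={none} staged={none}
After op 20 (git add c.txt): modified={none} staged={none}
After op 21 (modify d.txt): modified={d.txt} staged={none}
After op 22 (modify d.txt): modified={d.txt} staged={none}
After op 23 (git add d.txt): modified={none} staged={d.txt}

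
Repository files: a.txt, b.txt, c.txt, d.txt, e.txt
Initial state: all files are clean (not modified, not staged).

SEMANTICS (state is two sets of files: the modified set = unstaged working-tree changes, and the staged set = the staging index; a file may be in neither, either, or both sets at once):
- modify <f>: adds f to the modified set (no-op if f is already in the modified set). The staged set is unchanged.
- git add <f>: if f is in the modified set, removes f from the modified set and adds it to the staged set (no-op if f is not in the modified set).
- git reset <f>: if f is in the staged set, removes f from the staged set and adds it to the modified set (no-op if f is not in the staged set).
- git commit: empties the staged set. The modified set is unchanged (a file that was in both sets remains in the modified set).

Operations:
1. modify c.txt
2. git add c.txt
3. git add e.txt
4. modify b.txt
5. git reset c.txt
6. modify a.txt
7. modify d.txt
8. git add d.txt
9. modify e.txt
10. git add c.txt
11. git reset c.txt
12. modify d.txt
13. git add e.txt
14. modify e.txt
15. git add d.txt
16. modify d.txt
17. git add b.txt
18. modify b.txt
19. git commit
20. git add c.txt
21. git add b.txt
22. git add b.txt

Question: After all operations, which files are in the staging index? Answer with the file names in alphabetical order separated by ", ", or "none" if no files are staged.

After op 1 (modify c.txt): modified={c.txt} staged={none}
After op 2 (git add c.txt): modified={none} staged={c.txt}
After op 3 (git add e.txt): modified={none} staged={c.txt}
After op 4 (modify b.txt): modified={b.txt} staged={c.txt}
After op 5 (git reset c.txt): modified={b.txt, c.txt} staged={none}
After op 6 (modify a.txt): modified={a.txt, b.txt, c.txt} staged={none}
After op 7 (modify d.txt): modified={a.txt, b.txt, c.txt, d.txt} staged={none}
After op 8 (git add d.txt): modified={a.txt, b.txt, c.txt} staged={d.txt}
After op 9 (modify e.txt): modified={a.txt, b.txt, c.txt, e.txt} staged={d.txt}
After op 10 (git add c.txt): modified={a.txt, b.txt, e.txt} staged={c.txt, d.txt}
After op 11 (git reset c.txt): modified={a.txt, b.txt, c.txt, e.txt} staged={d.txt}
After op 12 (modify d.txt): modified={a.txt, b.txt, c.txt, d.txt, e.txt} staged={d.txt}
After op 13 (git add e.txt): modified={a.txt, b.txt, c.txt, d.txt} staged={d.txt, e.txt}
After op 14 (modify e.txt): modified={a.txt, b.txt, c.txt, d.txt, e.txt} staged={d.txt, e.txt}
After op 15 (git add d.txt): modified={a.txt, b.txt, c.txt, e.txt} staged={d.txt, e.txt}
After op 16 (modify d.txt): modified={a.txt, b.txt, c.txt, d.txt, e.txt} staged={d.txt, e.txt}
After op 17 (git add b.txt): modified={a.txt, c.txt, d.txt, e.txt} staged={b.txt, d.txt, e.txt}
After op 18 (modify b.txt): modified={a.txt, b.txt, c.txt, d.txt, e.txt} staged={b.txt, d.txt, e.txt}
After op 19 (git commit): modified={a.txt, b.txt, c.txt, d.txt, e.txt} staged={none}
After op 20 (git add c.txt): modified={a.txt, b.txt, d.txt, e.txt} staged={c.txt}
After op 21 (git add b.txt): modified={a.txt, d.txt, e.txt} staged={b.txt, c.txt}
After op 22 (git add b.txt): modified={a.txt, d.txt, e.txt} staged={b.txt, c.txt}

Answer: b.txt, c.txt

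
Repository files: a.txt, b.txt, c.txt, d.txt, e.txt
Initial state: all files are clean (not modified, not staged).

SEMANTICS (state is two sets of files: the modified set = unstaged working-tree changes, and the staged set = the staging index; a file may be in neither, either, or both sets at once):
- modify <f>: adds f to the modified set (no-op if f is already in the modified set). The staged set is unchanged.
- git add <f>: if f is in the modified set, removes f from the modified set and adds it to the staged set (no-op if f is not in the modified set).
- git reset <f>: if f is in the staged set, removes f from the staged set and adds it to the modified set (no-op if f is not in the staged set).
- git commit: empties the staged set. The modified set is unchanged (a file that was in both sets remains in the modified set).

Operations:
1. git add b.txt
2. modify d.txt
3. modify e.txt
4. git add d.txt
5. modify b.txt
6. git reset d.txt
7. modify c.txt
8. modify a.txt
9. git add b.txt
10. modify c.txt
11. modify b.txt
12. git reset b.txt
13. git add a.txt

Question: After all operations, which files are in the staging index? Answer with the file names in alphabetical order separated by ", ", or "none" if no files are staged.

After op 1 (git add b.txt): modified={none} staged={none}
After op 2 (modify d.txt): modified={d.txt} staged={none}
After op 3 (modify e.txt): modified={d.txt, e.txt} staged={none}
After op 4 (git add d.txt): modified={e.txt} staged={d.txt}
After op 5 (modify b.txt): modified={b.txt, e.txt} staged={d.txt}
After op 6 (git reset d.txt): modified={b.txt, d.txt, e.txt} staged={none}
After op 7 (modify c.txt): modified={b.txt, c.txt, d.txt, e.txt} staged={none}
After op 8 (modify a.txt): modified={a.txt, b.txt, c.txt, d.txt, e.txt} staged={none}
After op 9 (git add b.txt): modified={a.txt, c.txt, d.txt, e.txt} staged={b.txt}
After op 10 (modify c.txt): modified={a.txt, c.txt, d.txt, e.txt} staged={b.txt}
After op 11 (modify b.txt): modified={a.txt, b.txt, c.txt, d.txt, e.txt} staged={b.txt}
After op 12 (git reset b.txt): modified={a.txt, b.txt, c.txt, d.txt, e.txt} staged={none}
After op 13 (git add a.txt): modified={b.txt, c.txt, d.txt, e.txt} staged={a.txt}

Answer: a.txt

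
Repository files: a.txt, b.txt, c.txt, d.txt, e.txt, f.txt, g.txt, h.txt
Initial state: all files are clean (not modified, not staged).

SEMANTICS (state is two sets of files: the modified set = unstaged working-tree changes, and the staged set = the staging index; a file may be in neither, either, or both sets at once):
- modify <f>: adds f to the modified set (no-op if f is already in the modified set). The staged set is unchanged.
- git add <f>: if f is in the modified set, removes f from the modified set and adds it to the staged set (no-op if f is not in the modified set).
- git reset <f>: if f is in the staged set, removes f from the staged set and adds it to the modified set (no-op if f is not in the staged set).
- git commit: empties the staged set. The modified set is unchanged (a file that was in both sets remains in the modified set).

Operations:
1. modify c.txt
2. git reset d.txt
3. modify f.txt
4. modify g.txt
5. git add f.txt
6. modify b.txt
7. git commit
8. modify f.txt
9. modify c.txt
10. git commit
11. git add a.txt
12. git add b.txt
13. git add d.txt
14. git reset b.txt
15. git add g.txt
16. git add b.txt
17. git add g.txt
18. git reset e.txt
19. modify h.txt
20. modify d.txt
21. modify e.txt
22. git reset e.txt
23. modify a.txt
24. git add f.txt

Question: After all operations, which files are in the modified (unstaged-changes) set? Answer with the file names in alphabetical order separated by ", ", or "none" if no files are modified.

Answer: a.txt, c.txt, d.txt, e.txt, h.txt

Derivation:
After op 1 (modify c.txt): modified={c.txt} staged={none}
After op 2 (git reset d.txt): modified={c.txt} staged={none}
After op 3 (modify f.txt): modified={c.txt, f.txt} staged={none}
After op 4 (modify g.txt): modified={c.txt, f.txt, g.txt} staged={none}
After op 5 (git add f.txt): modified={c.txt, g.txt} staged={f.txt}
After op 6 (modify b.txt): modified={b.txt, c.txt, g.txt} staged={f.txt}
After op 7 (git commit): modified={b.txt, c.txt, g.txt} staged={none}
After op 8 (modify f.txt): modified={b.txt, c.txt, f.txt, g.txt} staged={none}
After op 9 (modify c.txt): modified={b.txt, c.txt, f.txt, g.txt} staged={none}
After op 10 (git commit): modified={b.txt, c.txt, f.txt, g.txt} staged={none}
After op 11 (git add a.txt): modified={b.txt, c.txt, f.txt, g.txt} staged={none}
After op 12 (git add b.txt): modified={c.txt, f.txt, g.txt} staged={b.txt}
After op 13 (git add d.txt): modified={c.txt, f.txt, g.txt} staged={b.txt}
After op 14 (git reset b.txt): modified={b.txt, c.txt, f.txt, g.txt} staged={none}
After op 15 (git add g.txt): modified={b.txt, c.txt, f.txt} staged={g.txt}
After op 16 (git add b.txt): modified={c.txt, f.txt} staged={b.txt, g.txt}
After op 17 (git add g.txt): modified={c.txt, f.txt} staged={b.txt, g.txt}
After op 18 (git reset e.txt): modified={c.txt, f.txt} staged={b.txt, g.txt}
After op 19 (modify h.txt): modified={c.txt, f.txt, h.txt} staged={b.txt, g.txt}
After op 20 (modify d.txt): modified={c.txt, d.txt, f.txt, h.txt} staged={b.txt, g.txt}
After op 21 (modify e.txt): modified={c.txt, d.txt, e.txt, f.txt, h.txt} staged={b.txt, g.txt}
After op 22 (git reset e.txt): modified={c.txt, d.txt, e.txt, f.txt, h.txt} staged={b.txt, g.txt}
After op 23 (modify a.txt): modified={a.txt, c.txt, d.txt, e.txt, f.txt, h.txt} staged={b.txt, g.txt}
After op 24 (git add f.txt): modified={a.txt, c.txt, d.txt, e.txt, h.txt} staged={b.txt, f.txt, g.txt}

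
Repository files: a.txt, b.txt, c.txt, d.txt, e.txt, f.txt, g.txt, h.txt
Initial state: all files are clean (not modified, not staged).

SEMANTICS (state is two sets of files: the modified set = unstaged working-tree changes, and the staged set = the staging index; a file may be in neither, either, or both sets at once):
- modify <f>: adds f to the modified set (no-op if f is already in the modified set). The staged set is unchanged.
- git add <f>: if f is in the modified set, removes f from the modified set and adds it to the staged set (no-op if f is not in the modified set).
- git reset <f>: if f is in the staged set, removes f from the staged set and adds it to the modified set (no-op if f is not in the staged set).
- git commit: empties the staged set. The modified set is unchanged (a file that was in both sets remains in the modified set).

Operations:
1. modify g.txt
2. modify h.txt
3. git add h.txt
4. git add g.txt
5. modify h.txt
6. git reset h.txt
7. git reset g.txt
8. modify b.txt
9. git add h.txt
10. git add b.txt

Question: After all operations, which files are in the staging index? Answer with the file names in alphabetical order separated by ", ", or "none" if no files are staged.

Answer: b.txt, h.txt

Derivation:
After op 1 (modify g.txt): modified={g.txt} staged={none}
After op 2 (modify h.txt): modified={g.txt, h.txt} staged={none}
After op 3 (git add h.txt): modified={g.txt} staged={h.txt}
After op 4 (git add g.txt): modified={none} staged={g.txt, h.txt}
After op 5 (modify h.txt): modified={h.txt} staged={g.txt, h.txt}
After op 6 (git reset h.txt): modified={h.txt} staged={g.txt}
After op 7 (git reset g.txt): modified={g.txt, h.txt} staged={none}
After op 8 (modify b.txt): modified={b.txt, g.txt, h.txt} staged={none}
After op 9 (git add h.txt): modified={b.txt, g.txt} staged={h.txt}
After op 10 (git add b.txt): modified={g.txt} staged={b.txt, h.txt}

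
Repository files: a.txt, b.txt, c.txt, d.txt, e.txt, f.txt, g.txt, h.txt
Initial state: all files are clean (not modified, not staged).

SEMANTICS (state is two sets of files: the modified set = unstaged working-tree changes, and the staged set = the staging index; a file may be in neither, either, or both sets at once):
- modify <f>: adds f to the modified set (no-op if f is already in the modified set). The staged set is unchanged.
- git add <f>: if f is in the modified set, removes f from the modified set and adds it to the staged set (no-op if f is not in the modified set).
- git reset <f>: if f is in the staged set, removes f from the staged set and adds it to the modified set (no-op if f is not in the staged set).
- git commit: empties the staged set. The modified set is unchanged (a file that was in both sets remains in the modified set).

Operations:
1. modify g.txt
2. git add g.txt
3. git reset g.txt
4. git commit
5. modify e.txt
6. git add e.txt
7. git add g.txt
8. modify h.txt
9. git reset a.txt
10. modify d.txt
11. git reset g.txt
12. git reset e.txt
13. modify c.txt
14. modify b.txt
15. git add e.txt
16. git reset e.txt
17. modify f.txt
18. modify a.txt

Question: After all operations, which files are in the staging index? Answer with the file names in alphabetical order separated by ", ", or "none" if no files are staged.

Answer: none

Derivation:
After op 1 (modify g.txt): modified={g.txt} staged={none}
After op 2 (git add g.txt): modified={none} staged={g.txt}
After op 3 (git reset g.txt): modified={g.txt} staged={none}
After op 4 (git commit): modified={g.txt} staged={none}
After op 5 (modify e.txt): modified={e.txt, g.txt} staged={none}
After op 6 (git add e.txt): modified={g.txt} staged={e.txt}
After op 7 (git add g.txt): modified={none} staged={e.txt, g.txt}
After op 8 (modify h.txt): modified={h.txt} staged={e.txt, g.txt}
After op 9 (git reset a.txt): modified={h.txt} staged={e.txt, g.txt}
After op 10 (modify d.txt): modified={d.txt, h.txt} staged={e.txt, g.txt}
After op 11 (git reset g.txt): modified={d.txt, g.txt, h.txt} staged={e.txt}
After op 12 (git reset e.txt): modified={d.txt, e.txt, g.txt, h.txt} staged={none}
After op 13 (modify c.txt): modified={c.txt, d.txt, e.txt, g.txt, h.txt} staged={none}
After op 14 (modify b.txt): modified={b.txt, c.txt, d.txt, e.txt, g.txt, h.txt} staged={none}
After op 15 (git add e.txt): modified={b.txt, c.txt, d.txt, g.txt, h.txt} staged={e.txt}
After op 16 (git reset e.txt): modified={b.txt, c.txt, d.txt, e.txt, g.txt, h.txt} staged={none}
After op 17 (modify f.txt): modified={b.txt, c.txt, d.txt, e.txt, f.txt, g.txt, h.txt} staged={none}
After op 18 (modify a.txt): modified={a.txt, b.txt, c.txt, d.txt, e.txt, f.txt, g.txt, h.txt} staged={none}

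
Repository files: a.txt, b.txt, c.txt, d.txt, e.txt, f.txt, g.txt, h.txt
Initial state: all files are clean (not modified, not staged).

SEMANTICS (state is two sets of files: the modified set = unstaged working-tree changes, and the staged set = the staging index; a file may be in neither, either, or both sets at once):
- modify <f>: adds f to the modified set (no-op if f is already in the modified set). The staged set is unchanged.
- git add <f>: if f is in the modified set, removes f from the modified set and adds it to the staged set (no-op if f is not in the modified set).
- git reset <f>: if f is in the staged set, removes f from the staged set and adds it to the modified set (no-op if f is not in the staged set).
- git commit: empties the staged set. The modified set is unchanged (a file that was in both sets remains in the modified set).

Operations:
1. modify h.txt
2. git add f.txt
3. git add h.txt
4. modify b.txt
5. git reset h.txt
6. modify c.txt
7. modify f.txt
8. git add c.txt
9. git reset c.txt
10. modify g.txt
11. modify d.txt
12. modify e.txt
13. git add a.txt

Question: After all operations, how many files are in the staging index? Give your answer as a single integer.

Answer: 0

Derivation:
After op 1 (modify h.txt): modified={h.txt} staged={none}
After op 2 (git add f.txt): modified={h.txt} staged={none}
After op 3 (git add h.txt): modified={none} staged={h.txt}
After op 4 (modify b.txt): modified={b.txt} staged={h.txt}
After op 5 (git reset h.txt): modified={b.txt, h.txt} staged={none}
After op 6 (modify c.txt): modified={b.txt, c.txt, h.txt} staged={none}
After op 7 (modify f.txt): modified={b.txt, c.txt, f.txt, h.txt} staged={none}
After op 8 (git add c.txt): modified={b.txt, f.txt, h.txt} staged={c.txt}
After op 9 (git reset c.txt): modified={b.txt, c.txt, f.txt, h.txt} staged={none}
After op 10 (modify g.txt): modified={b.txt, c.txt, f.txt, g.txt, h.txt} staged={none}
After op 11 (modify d.txt): modified={b.txt, c.txt, d.txt, f.txt, g.txt, h.txt} staged={none}
After op 12 (modify e.txt): modified={b.txt, c.txt, d.txt, e.txt, f.txt, g.txt, h.txt} staged={none}
After op 13 (git add a.txt): modified={b.txt, c.txt, d.txt, e.txt, f.txt, g.txt, h.txt} staged={none}
Final staged set: {none} -> count=0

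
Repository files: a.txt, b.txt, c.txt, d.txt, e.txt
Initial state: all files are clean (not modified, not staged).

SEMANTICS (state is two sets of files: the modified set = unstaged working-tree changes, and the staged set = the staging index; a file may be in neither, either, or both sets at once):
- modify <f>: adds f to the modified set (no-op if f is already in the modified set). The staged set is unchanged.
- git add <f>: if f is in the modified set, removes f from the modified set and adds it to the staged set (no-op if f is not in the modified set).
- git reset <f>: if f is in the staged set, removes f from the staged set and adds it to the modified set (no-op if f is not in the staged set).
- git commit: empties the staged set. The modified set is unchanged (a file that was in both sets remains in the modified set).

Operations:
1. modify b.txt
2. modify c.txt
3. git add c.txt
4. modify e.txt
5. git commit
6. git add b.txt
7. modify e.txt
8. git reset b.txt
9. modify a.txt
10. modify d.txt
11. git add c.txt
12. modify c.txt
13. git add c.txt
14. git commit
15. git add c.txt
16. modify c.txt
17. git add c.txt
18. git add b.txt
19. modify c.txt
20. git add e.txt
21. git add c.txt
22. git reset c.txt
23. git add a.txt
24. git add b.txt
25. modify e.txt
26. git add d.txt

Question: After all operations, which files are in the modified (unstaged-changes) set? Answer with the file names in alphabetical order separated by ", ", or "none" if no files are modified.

Answer: c.txt, e.txt

Derivation:
After op 1 (modify b.txt): modified={b.txt} staged={none}
After op 2 (modify c.txt): modified={b.txt, c.txt} staged={none}
After op 3 (git add c.txt): modified={b.txt} staged={c.txt}
After op 4 (modify e.txt): modified={b.txt, e.txt} staged={c.txt}
After op 5 (git commit): modified={b.txt, e.txt} staged={none}
After op 6 (git add b.txt): modified={e.txt} staged={b.txt}
After op 7 (modify e.txt): modified={e.txt} staged={b.txt}
After op 8 (git reset b.txt): modified={b.txt, e.txt} staged={none}
After op 9 (modify a.txt): modified={a.txt, b.txt, e.txt} staged={none}
After op 10 (modify d.txt): modified={a.txt, b.txt, d.txt, e.txt} staged={none}
After op 11 (git add c.txt): modified={a.txt, b.txt, d.txt, e.txt} staged={none}
After op 12 (modify c.txt): modified={a.txt, b.txt, c.txt, d.txt, e.txt} staged={none}
After op 13 (git add c.txt): modified={a.txt, b.txt, d.txt, e.txt} staged={c.txt}
After op 14 (git commit): modified={a.txt, b.txt, d.txt, e.txt} staged={none}
After op 15 (git add c.txt): modified={a.txt, b.txt, d.txt, e.txt} staged={none}
After op 16 (modify c.txt): modified={a.txt, b.txt, c.txt, d.txt, e.txt} staged={none}
After op 17 (git add c.txt): modified={a.txt, b.txt, d.txt, e.txt} staged={c.txt}
After op 18 (git add b.txt): modified={a.txt, d.txt, e.txt} staged={b.txt, c.txt}
After op 19 (modify c.txt): modified={a.txt, c.txt, d.txt, e.txt} staged={b.txt, c.txt}
After op 20 (git add e.txt): modified={a.txt, c.txt, d.txt} staged={b.txt, c.txt, e.txt}
After op 21 (git add c.txt): modified={a.txt, d.txt} staged={b.txt, c.txt, e.txt}
After op 22 (git reset c.txt): modified={a.txt, c.txt, d.txt} staged={b.txt, e.txt}
After op 23 (git add a.txt): modified={c.txt, d.txt} staged={a.txt, b.txt, e.txt}
After op 24 (git add b.txt): modified={c.txt, d.txt} staged={a.txt, b.txt, e.txt}
After op 25 (modify e.txt): modified={c.txt, d.txt, e.txt} staged={a.txt, b.txt, e.txt}
After op 26 (git add d.txt): modified={c.txt, e.txt} staged={a.txt, b.txt, d.txt, e.txt}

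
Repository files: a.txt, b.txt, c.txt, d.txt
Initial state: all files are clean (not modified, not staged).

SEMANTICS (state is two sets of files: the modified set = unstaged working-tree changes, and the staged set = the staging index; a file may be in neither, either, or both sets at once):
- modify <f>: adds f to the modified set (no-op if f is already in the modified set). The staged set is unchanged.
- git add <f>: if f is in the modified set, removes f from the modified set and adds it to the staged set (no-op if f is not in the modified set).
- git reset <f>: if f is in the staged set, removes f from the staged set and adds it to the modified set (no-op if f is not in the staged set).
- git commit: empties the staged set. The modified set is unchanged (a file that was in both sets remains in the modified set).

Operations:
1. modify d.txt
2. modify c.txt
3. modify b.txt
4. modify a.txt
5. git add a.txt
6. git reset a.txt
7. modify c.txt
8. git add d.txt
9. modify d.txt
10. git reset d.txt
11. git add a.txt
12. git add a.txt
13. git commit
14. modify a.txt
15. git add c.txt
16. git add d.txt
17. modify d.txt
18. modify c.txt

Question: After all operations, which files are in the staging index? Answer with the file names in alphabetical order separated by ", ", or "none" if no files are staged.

After op 1 (modify d.txt): modified={d.txt} staged={none}
After op 2 (modify c.txt): modified={c.txt, d.txt} staged={none}
After op 3 (modify b.txt): modified={b.txt, c.txt, d.txt} staged={none}
After op 4 (modify a.txt): modified={a.txt, b.txt, c.txt, d.txt} staged={none}
After op 5 (git add a.txt): modified={b.txt, c.txt, d.txt} staged={a.txt}
After op 6 (git reset a.txt): modified={a.txt, b.txt, c.txt, d.txt} staged={none}
After op 7 (modify c.txt): modified={a.txt, b.txt, c.txt, d.txt} staged={none}
After op 8 (git add d.txt): modified={a.txt, b.txt, c.txt} staged={d.txt}
After op 9 (modify d.txt): modified={a.txt, b.txt, c.txt, d.txt} staged={d.txt}
After op 10 (git reset d.txt): modified={a.txt, b.txt, c.txt, d.txt} staged={none}
After op 11 (git add a.txt): modified={b.txt, c.txt, d.txt} staged={a.txt}
After op 12 (git add a.txt): modified={b.txt, c.txt, d.txt} staged={a.txt}
After op 13 (git commit): modified={b.txt, c.txt, d.txt} staged={none}
After op 14 (modify a.txt): modified={a.txt, b.txt, c.txt, d.txt} staged={none}
After op 15 (git add c.txt): modified={a.txt, b.txt, d.txt} staged={c.txt}
After op 16 (git add d.txt): modified={a.txt, b.txt} staged={c.txt, d.txt}
After op 17 (modify d.txt): modified={a.txt, b.txt, d.txt} staged={c.txt, d.txt}
After op 18 (modify c.txt): modified={a.txt, b.txt, c.txt, d.txt} staged={c.txt, d.txt}

Answer: c.txt, d.txt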